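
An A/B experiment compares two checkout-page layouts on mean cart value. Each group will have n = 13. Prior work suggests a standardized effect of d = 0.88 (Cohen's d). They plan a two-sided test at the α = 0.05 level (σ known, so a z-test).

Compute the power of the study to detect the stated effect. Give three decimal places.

Noncentrality parameter: λ = d·√(n/2) = 0.88 × √(13/2) = 2.2436
Critical value for a two-sided test at α = 0.05: z_{α/2} = 1.960.
Power = Φ(λ − 1.960) + Φ(−λ − 1.960) = Φ(0.284) + Φ(-4.204) = 0.6116 + 0.0000 = 0.6117.

Power ≈ 0.612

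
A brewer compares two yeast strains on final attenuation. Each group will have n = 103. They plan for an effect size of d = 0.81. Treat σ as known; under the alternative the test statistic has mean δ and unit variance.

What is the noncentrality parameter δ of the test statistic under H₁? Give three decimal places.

δ = d·√(n/2) = 0.81 × √(103/2) = 5.8128

δ ≈ 5.813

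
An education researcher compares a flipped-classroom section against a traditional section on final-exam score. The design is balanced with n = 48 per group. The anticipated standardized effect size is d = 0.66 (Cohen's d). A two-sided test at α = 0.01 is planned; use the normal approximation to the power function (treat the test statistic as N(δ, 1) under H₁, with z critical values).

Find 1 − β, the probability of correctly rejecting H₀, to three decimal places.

Noncentrality parameter: δ = d·√(n/2) = 0.66 × √(48/2) = 3.2333
Critical value for a two-sided test at α = 0.01: z_{α/2} = 2.576.
Power = Φ(δ − 2.576) + Φ(−δ − 2.576) = Φ(0.657) + Φ(-5.809) = 0.7446 + 0.0000 = 0.7446.

Power ≈ 0.745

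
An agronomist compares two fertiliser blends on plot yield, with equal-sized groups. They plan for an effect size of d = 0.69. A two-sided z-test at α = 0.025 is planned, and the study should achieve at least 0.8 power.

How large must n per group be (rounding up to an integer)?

Set Φ(δ − 2.241) = 0.8; then δ − 2.241 = Φ⁻¹(0.8) = 0.842, giving δ = 3.083.
(For δ > 0 the lower-tail rejection region contributes negligibly to power, so the one-term inversion is standard.)
δ = d·√(n/2) ⇒ n = 2(δ/d)² = 2 × (3.083 / 0.69)² = 39.93.
Round up to the next whole unit.

n = 40 per group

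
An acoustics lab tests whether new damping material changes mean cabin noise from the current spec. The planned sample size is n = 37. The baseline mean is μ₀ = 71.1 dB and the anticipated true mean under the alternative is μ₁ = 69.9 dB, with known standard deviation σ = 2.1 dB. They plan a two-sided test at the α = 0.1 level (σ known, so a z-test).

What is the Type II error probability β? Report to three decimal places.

β ≈ 0.034

Standardized effect: d = |μ₁ − μ₀| / σ = |69.9 − 71.1| / 2.1 = 0.5714
Noncentrality parameter: δ = d·√n = 0.5714 × √37 = 3.4759
Two-sided α = 0.1 → critical value z_{0.05} = 1.645.
Power = Φ(δ − 1.645) + Φ(−δ − 1.645) = Φ(1.831) + Φ(-5.121) = 0.9665 + 0.0000 = 0.9665.
Type II error: β = 1 − power = 1 − 0.9665 = 0.0335.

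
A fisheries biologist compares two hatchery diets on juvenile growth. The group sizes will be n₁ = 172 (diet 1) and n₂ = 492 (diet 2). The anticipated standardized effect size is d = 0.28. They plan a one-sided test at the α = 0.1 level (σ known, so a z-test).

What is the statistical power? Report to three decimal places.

Noncentrality parameter: δ = d / √(1/n₁ + 1/n₂) = 0.28 / √(1/172 + 1/492) = 3.1610
Critical value for a one-sided test at α = 0.1: z_α = 1.282.
Power = Φ(δ − 1.282) = Φ(1.879) = 0.9699.

Power ≈ 0.970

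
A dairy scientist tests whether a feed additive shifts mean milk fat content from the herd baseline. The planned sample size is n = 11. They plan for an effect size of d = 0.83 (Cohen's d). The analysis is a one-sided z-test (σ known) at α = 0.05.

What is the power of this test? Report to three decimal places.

Noncentrality parameter: δ = d·√n = 0.83 × √11 = 2.7528
Critical value for a one-sided test at α = 0.05: z_α = 1.645.
Power = Φ(δ − 1.645) = Φ(1.108) = 0.8661.

Power ≈ 0.866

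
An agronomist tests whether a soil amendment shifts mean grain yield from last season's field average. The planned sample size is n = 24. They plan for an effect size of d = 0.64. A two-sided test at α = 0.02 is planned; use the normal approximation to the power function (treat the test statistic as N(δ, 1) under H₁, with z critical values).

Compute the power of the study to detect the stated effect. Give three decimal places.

Noncentrality parameter: δ = d·√n = 0.64 × √24 = 3.1353
Critical value for a two-sided test at α = 0.02: z_{α/2} = 2.326.
Power = Φ(δ − 2.326) + Φ(−δ − 2.326) = Φ(0.809) + Φ(-5.462) = 0.7907 + 0.0000 = 0.7907.

Power ≈ 0.791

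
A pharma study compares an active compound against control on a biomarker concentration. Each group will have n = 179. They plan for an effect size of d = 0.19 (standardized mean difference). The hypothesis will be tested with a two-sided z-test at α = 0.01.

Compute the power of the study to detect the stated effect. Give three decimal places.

Noncentrality parameter: δ = d·√(n/2) = 0.19 × √(179/2) = 1.7975
Two-sided α = 0.01 → critical value z_{0.005} = 2.576.
Power = Φ(δ − 2.576) + Φ(−δ − 2.576) = Φ(-0.778) + Φ(-4.373) = 0.2182 + 0.0000 = 0.2182.

Power ≈ 0.218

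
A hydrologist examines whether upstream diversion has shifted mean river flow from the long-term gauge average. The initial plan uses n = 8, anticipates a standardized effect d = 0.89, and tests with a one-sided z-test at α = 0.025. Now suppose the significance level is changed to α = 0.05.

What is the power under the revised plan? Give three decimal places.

Power ≈ 0.809

δ = d·√n = 0.89 × √8 = 2.5173 (unchanged). New critical value: z_{0.05} = 1.645.
Revised power = P(Z > 1.645 − δ) = Φ(0.872) = 0.8085.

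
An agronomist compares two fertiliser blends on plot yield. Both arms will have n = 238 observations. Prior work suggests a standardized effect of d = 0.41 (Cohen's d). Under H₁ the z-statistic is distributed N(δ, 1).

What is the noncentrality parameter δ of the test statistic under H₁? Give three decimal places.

δ ≈ 4.473

δ = d·√(n/2) = 0.41 × √(238/2) = 4.4726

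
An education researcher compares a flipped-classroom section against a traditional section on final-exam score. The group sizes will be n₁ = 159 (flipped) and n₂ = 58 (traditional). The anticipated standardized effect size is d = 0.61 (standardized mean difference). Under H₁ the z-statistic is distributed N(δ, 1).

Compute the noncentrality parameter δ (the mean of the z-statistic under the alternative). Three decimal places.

δ = d / √(1/n₁ + 1/n₂) = 0.61 / √(1/159 + 1/58) = 3.9766

δ ≈ 3.977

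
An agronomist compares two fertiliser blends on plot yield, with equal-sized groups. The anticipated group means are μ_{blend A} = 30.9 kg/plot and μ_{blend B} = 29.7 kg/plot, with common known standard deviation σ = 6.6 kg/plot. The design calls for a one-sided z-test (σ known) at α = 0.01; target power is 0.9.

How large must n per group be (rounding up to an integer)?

n = 788 per group

Standardized effect: d = |μ_{blend A} − μ_{blend B}| / σ = |30.9 − 29.7| / 6.6 = 0.1818
For power 0.9 need Φ(δ − z_{0.01}) = 0.9, so δ = z_{0.01} + z_{0.10} = 2.326 + 1.282 = 3.608.
δ = d·√(n/2) ⇒ n = 2(δ/d)² = 2 × (3.608 / 0.1818)² = 787.52.
Round up to the next whole unit.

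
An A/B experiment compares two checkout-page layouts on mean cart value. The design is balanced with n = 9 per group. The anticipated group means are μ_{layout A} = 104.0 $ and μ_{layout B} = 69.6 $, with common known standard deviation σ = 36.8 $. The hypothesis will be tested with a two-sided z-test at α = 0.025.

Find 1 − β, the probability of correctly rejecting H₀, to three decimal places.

Power ≈ 0.398

Standardized effect: d = |μ_{layout A} − μ_{layout B}| / σ = |104.0 − 69.6| / 36.8 = 0.9348
Noncentrality parameter: δ = d·√(n/2) = 0.9348 × √(9/2) = 1.9830
Two-sided α = 0.025 → critical value z_{0.0125} = 2.241.
Power = Φ(δ − 2.241) + Φ(−δ − 2.241) = Φ(-0.258) + Φ(-4.224) = 0.3980 + 0.0000 = 0.3980.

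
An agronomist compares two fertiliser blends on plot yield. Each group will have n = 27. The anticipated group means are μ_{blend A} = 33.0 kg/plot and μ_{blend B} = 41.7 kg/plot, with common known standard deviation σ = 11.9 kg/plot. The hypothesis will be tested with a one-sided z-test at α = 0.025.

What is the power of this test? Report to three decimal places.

Power ≈ 0.766

Standardized effect: d = |μ_{blend A} − μ_{blend B}| / σ = |33.0 − 41.7| / 11.9 = 0.7311
Noncentrality parameter: δ = d·√(n/2) = 0.7311 × √(27/2) = 2.6862
One-sided α = 0.025 → critical value z_{0.025} = 1.960.
Power = P(Z > 1.960 − δ) = Φ(0.726) = 0.7662.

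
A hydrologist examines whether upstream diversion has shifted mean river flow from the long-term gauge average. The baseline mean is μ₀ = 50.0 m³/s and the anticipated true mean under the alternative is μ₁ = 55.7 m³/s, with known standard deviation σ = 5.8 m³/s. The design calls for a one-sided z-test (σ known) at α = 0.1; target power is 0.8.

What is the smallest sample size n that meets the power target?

n = 5

Standardized effect: d = |μ₁ − μ₀| / σ = |55.7 − 50.0| / 5.8 = 0.9828
For power 0.8 need Φ(δ − z_{0.1}) = 0.8, so δ = z_{0.1} + z_{0.20} = 1.282 + 0.842 = 2.123.
δ = d·√n ⇒ n = (δ/d)² = (2.123 / 0.9828)² = 4.67.
Round up to the next whole unit.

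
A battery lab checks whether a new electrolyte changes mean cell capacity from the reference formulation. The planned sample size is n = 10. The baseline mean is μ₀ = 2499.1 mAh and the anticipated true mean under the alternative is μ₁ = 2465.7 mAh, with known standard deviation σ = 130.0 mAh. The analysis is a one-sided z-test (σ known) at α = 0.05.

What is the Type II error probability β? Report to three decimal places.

Standardized effect: d = |μ₁ − μ₀| / σ = |2465.7 − 2499.1| / 130.0 = 0.2569
Noncentrality parameter: δ = d·√n = 0.2569 × √10 = 0.8125
One-sided α = 0.05 → critical value z_{0.05} = 1.645.
Power = P(Z > 1.645 − δ) = Φ(-0.832) = 0.2026.
Type II error: β = 1 − power = 1 − 0.2026 = 0.7974.

β ≈ 0.797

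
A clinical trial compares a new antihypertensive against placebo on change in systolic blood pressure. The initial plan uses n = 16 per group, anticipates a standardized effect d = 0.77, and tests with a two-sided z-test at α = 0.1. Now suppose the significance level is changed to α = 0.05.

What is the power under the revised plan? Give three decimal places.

Power ≈ 0.586

δ = d·√(n/2) = 0.77 × √(16/2) = 2.1779 (unchanged). New critical value: z_{0.025} = 1.960.
Revised power = Φ(δ − 1.960) + Φ(−δ − 1.960) = Φ(0.218) + Φ(-4.138) = 0.5863 + 0.0000 = 0.5863.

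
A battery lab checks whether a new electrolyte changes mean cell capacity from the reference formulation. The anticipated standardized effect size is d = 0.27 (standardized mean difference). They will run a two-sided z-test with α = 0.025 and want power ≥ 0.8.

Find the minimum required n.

Set Φ(δ − 2.241) = 0.8; then δ − 2.241 = Φ⁻¹(0.8) = 0.842, giving δ = 3.083.
(For δ > 0 the lower-tail rejection region contributes negligibly to power, so the one-term inversion is standard.)
δ = d·√n ⇒ n = (δ/d)² = (3.083 / 0.27)² = 130.38.
Round up to the next whole unit.

n = 131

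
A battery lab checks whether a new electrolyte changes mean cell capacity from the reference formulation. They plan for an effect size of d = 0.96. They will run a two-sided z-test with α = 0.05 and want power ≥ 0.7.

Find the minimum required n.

n = 7

For power 0.7 need Φ(δ − z_{0.025}) = 0.7, so δ = z_{0.025} + z_{0.30} = 1.960 + 0.524 = 2.484.
(The Φ(−δ − z_{α/2}) term is vanishingly small for δ > 0 and is dropped in the standard sample-size formula.)
δ = d·√n ⇒ n = (δ/d)² = (2.484 / 0.96)² = 6.70.
Round up to the next whole unit.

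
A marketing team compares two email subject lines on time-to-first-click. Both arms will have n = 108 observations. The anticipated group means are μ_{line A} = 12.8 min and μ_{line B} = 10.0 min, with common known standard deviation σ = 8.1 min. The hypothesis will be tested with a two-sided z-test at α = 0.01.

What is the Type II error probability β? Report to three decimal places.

Standardized effect: d = |μ_{line A} − μ_{line B}| / σ = |12.8 − 10.0| / 8.1 = 0.3457
Noncentrality parameter: δ = d·√(n/2) = 0.3457 × √(108/2) = 2.5402
Two-sided α = 0.01 → critical value z_{0.005} = 2.576.
Power = Φ(δ − 2.576) + Φ(−δ − 2.576) = Φ(-0.036) + Φ(-5.116) = 0.4858 + 0.0000 = 0.4858.
Type II error: β = 1 − power = 1 − 0.4858 = 0.5142.

β ≈ 0.514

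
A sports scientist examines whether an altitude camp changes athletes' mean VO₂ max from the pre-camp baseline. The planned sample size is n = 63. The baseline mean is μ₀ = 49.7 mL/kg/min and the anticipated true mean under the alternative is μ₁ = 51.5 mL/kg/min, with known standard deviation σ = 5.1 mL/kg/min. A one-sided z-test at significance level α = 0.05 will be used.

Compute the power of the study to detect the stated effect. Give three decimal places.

Standardized effect: d = |μ₁ − μ₀| / σ = |51.5 − 49.7| / 5.1 = 0.3529
Noncentrality parameter: δ = d·√n = 0.3529 × √63 = 2.8014
Critical value for a one-sided test at α = 0.05: z_α = 1.645.
Power = P(Z > 1.645 − δ) = Φ(1.157) = 0.8763.

Power ≈ 0.876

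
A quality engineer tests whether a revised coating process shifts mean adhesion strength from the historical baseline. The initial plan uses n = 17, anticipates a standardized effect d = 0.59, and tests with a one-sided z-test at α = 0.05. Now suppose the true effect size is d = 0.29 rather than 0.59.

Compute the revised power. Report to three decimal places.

Power ≈ 0.327

With d = 0.29: δ = d·√n = 0.29 × √17 = 1.1957. Critical value z_{0.05} = 1.645.
Revised power = Φ(δ − 1.645) = Φ(-0.449) = 0.3267.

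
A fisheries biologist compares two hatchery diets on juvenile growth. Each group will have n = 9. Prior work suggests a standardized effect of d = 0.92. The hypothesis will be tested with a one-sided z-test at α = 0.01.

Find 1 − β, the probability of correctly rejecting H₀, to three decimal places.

Power ≈ 0.354

Noncentrality parameter: δ = d·√(n/2) = 0.92 × √(9/2) = 1.9516
Critical value for a one-sided test at α = 0.01: z_α = 2.326.
Power = P(Z > 2.326 − δ) = Φ(-0.375) = 0.3539.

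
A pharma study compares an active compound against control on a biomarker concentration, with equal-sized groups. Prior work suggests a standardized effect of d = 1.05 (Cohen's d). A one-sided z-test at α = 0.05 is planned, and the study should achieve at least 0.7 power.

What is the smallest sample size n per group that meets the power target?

For power 0.7 need Φ(δ − z_{0.05}) = 0.7, so δ = z_{0.05} + z_{0.30} = 1.645 + 0.524 = 2.169.
δ = d·√(n/2) ⇒ n = 2(δ/d)² = 2 × (2.169 / 1.05)² = 8.54.
Round up to the next whole unit.

n = 9 per group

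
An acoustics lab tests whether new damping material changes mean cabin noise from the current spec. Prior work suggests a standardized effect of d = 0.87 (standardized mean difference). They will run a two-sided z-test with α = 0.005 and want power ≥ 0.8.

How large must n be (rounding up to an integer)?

n = 18

For power 0.8 need Φ(δ − z_{0.0025}) = 0.8, so δ = z_{0.0025} + z_{0.20} = 2.807 + 0.842 = 3.649.
(The Φ(−δ − z_{α/2}) term is vanishingly small for δ > 0 and is dropped in the standard sample-size formula.)
δ = d·√n ⇒ n = (δ/d)² = (3.649 / 0.87)² = 17.59.
Rounding up, n = 18.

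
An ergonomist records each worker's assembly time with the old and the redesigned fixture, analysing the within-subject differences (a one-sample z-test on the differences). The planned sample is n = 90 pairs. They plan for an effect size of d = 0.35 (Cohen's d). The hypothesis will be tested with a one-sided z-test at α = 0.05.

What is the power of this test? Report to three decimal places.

Power ≈ 0.953

Noncentrality parameter: δ = d·√n = 0.35 × √90 = 3.3204
One-sided α = 0.05 → critical value z_{0.05} = 1.645.
Power = P(Z > 1.645 − δ) = Φ(1.676) = 0.9531.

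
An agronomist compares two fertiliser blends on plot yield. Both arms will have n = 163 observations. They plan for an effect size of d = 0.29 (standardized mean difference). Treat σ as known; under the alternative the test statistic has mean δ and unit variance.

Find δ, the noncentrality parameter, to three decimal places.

δ ≈ 2.618

The noncentrality parameter scales effect size by the design's sample-size factor: δ = d·√(n/2) = 0.29 × √(163/2) = 2.6180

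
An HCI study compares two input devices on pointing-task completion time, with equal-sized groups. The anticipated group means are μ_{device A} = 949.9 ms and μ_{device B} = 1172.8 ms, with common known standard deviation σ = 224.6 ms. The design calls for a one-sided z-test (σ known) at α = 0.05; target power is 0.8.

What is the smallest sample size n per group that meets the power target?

n = 13 per group

Standardized effect: d = |μ_{device A} − μ_{device B}| / σ = |949.9 − 1172.8| / 224.6 = 0.9924
For power 0.8 need Φ(δ − z_{0.05}) = 0.8, so δ = z_{0.05} + z_{0.20} = 1.645 + 0.842 = 2.486.
δ = d·√(n/2) ⇒ n = 2(δ/d)² = 2 × (2.486 / 0.9924)² = 12.55.
Rounding up, n = 13 per group.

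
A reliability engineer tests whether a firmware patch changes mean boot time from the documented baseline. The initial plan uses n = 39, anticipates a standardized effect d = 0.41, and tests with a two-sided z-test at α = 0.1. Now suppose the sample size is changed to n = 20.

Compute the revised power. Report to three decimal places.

Power ≈ 0.575

With n = 20: δ = d·√n = 0.41 × √20 = 1.8336. Critical value z_{0.05} = 1.645.
Revised power = Φ(δ − 1.645) + Φ(−δ − 1.645) = Φ(0.189) + Φ(-3.478) = 0.5748 + 0.0003 = 0.5751.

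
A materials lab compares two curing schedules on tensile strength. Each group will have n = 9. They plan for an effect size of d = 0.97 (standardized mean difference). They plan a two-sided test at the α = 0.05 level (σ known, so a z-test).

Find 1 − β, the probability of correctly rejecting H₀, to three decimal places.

Power ≈ 0.539

Noncentrality parameter: δ = d·√(n/2) = 0.97 × √(9/2) = 2.0577
Critical value for a two-sided test at α = 0.05: z_{α/2} = 1.960.
Power = Φ(δ − 1.960) + Φ(−δ − 1.960) = Φ(0.098) + Φ(-4.018) = 0.5389 + 0.0000 = 0.5390.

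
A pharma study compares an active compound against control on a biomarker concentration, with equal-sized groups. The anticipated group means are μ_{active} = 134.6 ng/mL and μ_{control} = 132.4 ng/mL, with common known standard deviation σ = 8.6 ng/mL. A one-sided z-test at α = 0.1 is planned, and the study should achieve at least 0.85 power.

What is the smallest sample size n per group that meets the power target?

Standardized effect: d = |μ_{active} − μ_{control}| / σ = |134.6 − 132.4| / 8.6 = 0.2558
Set Φ(δ − 1.282) = 0.85; then δ − 1.282 = Φ⁻¹(0.85) = 1.036, giving δ = 2.318.
δ = d·√(n/2) ⇒ n = 2(δ/d)² = 2 × (2.318 / 0.2558)² = 164.21.
Rounding up, n = 165 per group.

n = 165 per group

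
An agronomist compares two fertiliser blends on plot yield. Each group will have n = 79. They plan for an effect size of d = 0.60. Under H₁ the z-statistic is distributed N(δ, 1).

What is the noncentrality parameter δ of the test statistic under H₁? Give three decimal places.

δ ≈ 3.771

δ = d·√(n/2) = 0.60 × √(79/2) = 3.7709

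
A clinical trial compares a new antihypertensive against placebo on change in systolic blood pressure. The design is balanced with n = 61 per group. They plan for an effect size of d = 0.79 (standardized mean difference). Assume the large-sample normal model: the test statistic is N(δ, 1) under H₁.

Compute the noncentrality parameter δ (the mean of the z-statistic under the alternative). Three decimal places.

δ ≈ 4.363

The noncentrality parameter scales effect size by the design's sample-size factor: δ = d·√(n/2) = 0.79 × √(61/2) = 4.3629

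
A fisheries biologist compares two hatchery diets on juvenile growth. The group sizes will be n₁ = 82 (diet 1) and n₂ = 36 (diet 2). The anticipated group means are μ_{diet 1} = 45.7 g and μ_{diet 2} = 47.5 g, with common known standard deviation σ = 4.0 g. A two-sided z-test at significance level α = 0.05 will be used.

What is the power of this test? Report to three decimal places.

Power ≈ 0.614

Standardized effect: d = |μ_{diet 1} − μ_{diet 2}| / σ = |45.7 − 47.5| / 4.0 = 0.4500
Noncentrality parameter: δ = d / √(1/n₁ + 1/n₂) = 0.4500 / √(1/82 + 1/36) = 2.2508
Critical value for a two-sided test at α = 0.05: z_{α/2} = 1.960.
Power = Φ(δ − 1.960) + Φ(−δ − 1.960) = Φ(0.291) + Φ(-4.211) = 0.6144 + 0.0000 = 0.6144.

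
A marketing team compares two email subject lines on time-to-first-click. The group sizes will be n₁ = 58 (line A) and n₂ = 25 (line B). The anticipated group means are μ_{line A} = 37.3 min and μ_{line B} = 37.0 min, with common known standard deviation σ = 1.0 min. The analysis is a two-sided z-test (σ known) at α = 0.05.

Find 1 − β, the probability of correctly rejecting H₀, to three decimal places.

Standardized effect: d = |μ_{line A} − μ_{line B}| / σ = |37.3 − 37.0| / 1.0 = 0.3000
Noncentrality parameter: δ = d / √(1/n₁ + 1/n₂) = 0.3000 / √(1/58 + 1/25) = 1.2539
Critical value for a two-sided test at α = 0.05: z_{α/2} = 1.960.
Power = Φ(δ − 1.960) + Φ(−δ − 1.960) = Φ(-0.706) + Φ(-3.214) = 0.2401 + 0.0007 = 0.2407.

Power ≈ 0.241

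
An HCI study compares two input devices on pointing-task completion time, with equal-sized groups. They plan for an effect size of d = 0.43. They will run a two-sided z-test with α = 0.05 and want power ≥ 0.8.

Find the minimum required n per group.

Set Φ(δ − 1.960) = 0.8; then δ − 1.960 = Φ⁻¹(0.8) = 0.842, giving δ = 2.802.
(The Φ(−δ − z_{α/2}) term is vanishingly small for δ > 0 and is dropped in the standard sample-size formula.)
δ = d·√(n/2) ⇒ n = 2(δ/d)² = 2 × (2.802 / 0.43)² = 84.90.
Rounding up, n = 85 per group.

n = 85 per group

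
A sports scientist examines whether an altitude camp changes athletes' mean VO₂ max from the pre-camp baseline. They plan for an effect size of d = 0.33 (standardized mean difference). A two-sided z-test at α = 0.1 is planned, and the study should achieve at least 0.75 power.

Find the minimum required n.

n = 50

Set Φ(δ − 1.645) = 0.75; then δ − 1.645 = Φ⁻¹(0.75) = 0.674, giving δ = 2.319.
(Ignoring the negligible lower-tail rejection probability gives the usual closed-form inversion.)
δ = d·√n ⇒ n = (δ/d)² = (2.319 / 0.33)² = 49.40.
Round up to the next whole unit.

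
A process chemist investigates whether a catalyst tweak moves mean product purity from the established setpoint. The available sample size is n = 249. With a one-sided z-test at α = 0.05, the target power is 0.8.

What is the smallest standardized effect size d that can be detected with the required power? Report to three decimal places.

d ≈ 0.158

Need Φ(δ − 1.645) = 0.8, so δ = 1.645 + 0.842 = 2.486.
δ = d·√n ⇒ d = δ/√n = 2.486/√249 = 0.1576.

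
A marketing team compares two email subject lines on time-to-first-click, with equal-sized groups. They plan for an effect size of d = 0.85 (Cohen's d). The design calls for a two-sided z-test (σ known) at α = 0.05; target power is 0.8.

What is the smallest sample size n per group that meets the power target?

n = 22 per group

For power 0.8 need Φ(δ − z_{0.025}) = 0.8, so δ = z_{0.025} + z_{0.20} = 1.960 + 0.842 = 2.802.
(The Φ(−δ − z_{α/2}) term is vanishingly small for δ > 0 and is dropped in the standard sample-size formula.)
δ = d·√(n/2) ⇒ n = 2(δ/d)² = 2 × (2.802 / 0.85)² = 21.73.
Round up to the next whole unit.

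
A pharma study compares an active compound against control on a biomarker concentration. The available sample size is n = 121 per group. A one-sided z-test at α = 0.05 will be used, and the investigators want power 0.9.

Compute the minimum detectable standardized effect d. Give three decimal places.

d ≈ 0.376

Need Φ(δ − 1.645) = 0.9, so δ = 1.645 + 1.282 = 2.926.
δ = d·√(n/2) ⇒ d = δ/√(n/2) = 2.926/√(121/2) = 0.3762.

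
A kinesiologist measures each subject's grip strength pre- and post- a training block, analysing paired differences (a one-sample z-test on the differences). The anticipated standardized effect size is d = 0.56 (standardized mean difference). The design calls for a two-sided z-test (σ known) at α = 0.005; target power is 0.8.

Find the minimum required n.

For power 0.8 need Φ(δ − z_{0.0025}) = 0.8, so δ = z_{0.0025} + z_{0.20} = 2.807 + 0.842 = 3.649.
(Ignoring the negligible lower-tail rejection probability gives the usual closed-form inversion.)
δ = d·√n ⇒ n = (δ/d)² = (3.649 / 0.56)² = 42.45.
Round up to the next whole unit.

n = 43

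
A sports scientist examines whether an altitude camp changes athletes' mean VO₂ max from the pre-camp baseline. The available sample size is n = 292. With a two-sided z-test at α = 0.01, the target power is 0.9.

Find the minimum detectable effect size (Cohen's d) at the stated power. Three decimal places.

Need Φ(δ − 2.576) = 0.9, so δ = 2.576 + 1.282 = 3.857.
(The second rejection-region term Φ(−δ − z_{α/2}) is negligible and dropped.)
δ = d·√n ⇒ d = δ/√n = 3.857/√292 = 0.2257.

d ≈ 0.226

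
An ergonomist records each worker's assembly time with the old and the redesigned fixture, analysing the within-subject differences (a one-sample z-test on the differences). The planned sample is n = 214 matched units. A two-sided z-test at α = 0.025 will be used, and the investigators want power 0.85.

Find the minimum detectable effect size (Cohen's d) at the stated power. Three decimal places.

d ≈ 0.224

Need Φ(δ − 2.241) = 0.85, so δ = 2.241 + 1.036 = 3.278.
(Lower-tail contribution to power is negligible for δ > 0.)
δ = d·√n ⇒ d = δ/√n = 3.278/√214 = 0.2241.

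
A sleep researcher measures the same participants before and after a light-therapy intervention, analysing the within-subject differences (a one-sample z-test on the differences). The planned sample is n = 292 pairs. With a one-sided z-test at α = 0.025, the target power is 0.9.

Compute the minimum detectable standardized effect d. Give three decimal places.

d ≈ 0.190

Required noncentrality: δ = z_{0.025} + z_{0.10} = 1.960 + 1.282 = 3.242.
δ = d·√n ⇒ d = δ/√n = 3.242/√292 = 0.1897.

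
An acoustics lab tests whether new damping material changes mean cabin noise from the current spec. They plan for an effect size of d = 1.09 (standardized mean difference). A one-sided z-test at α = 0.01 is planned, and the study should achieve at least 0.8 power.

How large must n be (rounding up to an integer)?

For power 0.8 need Φ(δ − z_{0.01}) = 0.8, so δ = z_{0.01} + z_{0.20} = 2.326 + 0.842 = 3.168.
δ = d·√n ⇒ n = (δ/d)² = (3.168 / 1.09)² = 8.45.
Rounding up, n = 9.

n = 9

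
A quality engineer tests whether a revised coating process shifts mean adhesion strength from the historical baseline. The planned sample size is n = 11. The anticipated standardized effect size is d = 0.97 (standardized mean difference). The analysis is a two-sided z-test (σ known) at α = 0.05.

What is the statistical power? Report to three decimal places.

Power ≈ 0.896

Noncentrality parameter: δ = d·√n = 0.97 × √11 = 3.2171
Two-sided α = 0.05 → critical value z_{0.025} = 1.960.
Power = Φ(δ − 1.960) + Φ(−δ − 1.960) = Φ(1.257) + Φ(-5.177) = 0.8957 + 0.0000 = 0.8957.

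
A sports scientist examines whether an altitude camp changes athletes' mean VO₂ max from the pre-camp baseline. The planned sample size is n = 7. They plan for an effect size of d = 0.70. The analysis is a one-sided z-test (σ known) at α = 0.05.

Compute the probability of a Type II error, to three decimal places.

Noncentrality parameter: δ = d·√n = 0.70 × √7 = 1.8520
Critical value for a one-sided test at α = 0.05: z_α = 1.645.
Power = P(Z > 1.645 − δ) = Φ(0.207) = 0.5821.
Type II error: β = 1 − power = 1 − 0.5821 = 0.4179.

β ≈ 0.418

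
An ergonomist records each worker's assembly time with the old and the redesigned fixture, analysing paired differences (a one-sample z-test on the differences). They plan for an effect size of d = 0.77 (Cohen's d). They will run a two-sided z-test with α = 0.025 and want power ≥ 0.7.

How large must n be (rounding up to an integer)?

n = 13

For power 0.7 need Φ(δ − z_{0.0125}) = 0.7, so δ = z_{0.0125} + z_{0.30} = 2.241 + 0.524 = 2.766.
(For δ > 0 the lower-tail rejection region contributes negligibly to power, so the one-term inversion is standard.)
δ = d·√n ⇒ n = (δ/d)² = (2.766 / 0.77)² = 12.90.
Rounding up, n = 13.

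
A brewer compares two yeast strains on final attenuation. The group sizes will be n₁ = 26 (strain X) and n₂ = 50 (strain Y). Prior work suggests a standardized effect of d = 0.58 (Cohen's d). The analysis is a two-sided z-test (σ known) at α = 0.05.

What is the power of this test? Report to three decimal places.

Noncentrality parameter: λ = d / √(1/n₁ + 1/n₂) = 0.58 / √(1/26 + 1/50) = 2.3988
Critical value for a two-sided test at α = 0.05: z_{α/2} = 1.960.
Power = Φ(λ − 1.960) + Φ(−λ − 1.960) = Φ(0.439) + Φ(-4.359) = 0.6696 + 0.0000 = 0.6696.

Power ≈ 0.670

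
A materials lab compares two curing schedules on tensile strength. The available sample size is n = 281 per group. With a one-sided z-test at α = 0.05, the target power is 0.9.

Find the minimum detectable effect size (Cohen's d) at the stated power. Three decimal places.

d ≈ 0.247

Required noncentrality: δ = z_{0.05} + z_{0.10} = 1.645 + 1.282 = 2.926.
δ = d·√(n/2) ⇒ d = δ/√(n/2) = 2.926/√(281/2) = 0.2469.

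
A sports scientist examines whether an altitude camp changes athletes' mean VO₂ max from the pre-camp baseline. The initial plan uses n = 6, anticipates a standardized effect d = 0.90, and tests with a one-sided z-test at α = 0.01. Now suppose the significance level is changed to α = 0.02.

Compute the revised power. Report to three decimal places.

Power ≈ 0.560

δ = d·√n = 0.90 × √6 = 2.2045 (unchanged). New critical value: z_{0.02} = 2.054.
Revised power = Φ(δ − 2.054) = Φ(0.151) = 0.5599.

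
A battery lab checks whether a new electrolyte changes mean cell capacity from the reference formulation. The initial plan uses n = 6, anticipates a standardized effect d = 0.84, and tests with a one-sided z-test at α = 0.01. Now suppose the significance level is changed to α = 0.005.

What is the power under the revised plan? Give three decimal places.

Power ≈ 0.302

δ = d·√n = 0.84 × √6 = 2.0576 (unchanged). New critical value: z_{0.005} = 2.576.
Revised power = Φ(δ − 2.576) = Φ(-0.518) = 0.3021.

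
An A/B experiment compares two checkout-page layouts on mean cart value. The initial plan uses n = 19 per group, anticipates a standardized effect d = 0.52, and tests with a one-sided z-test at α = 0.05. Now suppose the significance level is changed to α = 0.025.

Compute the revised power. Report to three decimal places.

δ = d·√(n/2) = 0.52 × √(19/2) = 1.6027 (unchanged). New critical value: z_{0.025} = 1.960.
Revised power = P(Z > 1.960 − δ) = Φ(-0.357) = 0.3605.

Power ≈ 0.360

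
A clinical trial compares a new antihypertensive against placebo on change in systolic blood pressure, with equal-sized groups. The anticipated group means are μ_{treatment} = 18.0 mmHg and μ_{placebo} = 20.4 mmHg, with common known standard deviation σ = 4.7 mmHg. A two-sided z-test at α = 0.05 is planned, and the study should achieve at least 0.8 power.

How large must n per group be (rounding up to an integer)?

n = 61 per group

Standardized effect: d = |μ_{treatment} − μ_{placebo}| / σ = |18.0 − 20.4| / 4.7 = 0.5106
Set Φ(δ − 1.960) = 0.8; then δ − 1.960 = Φ⁻¹(0.8) = 0.842, giving δ = 2.802.
(Ignoring the negligible lower-tail rejection probability gives the usual closed-form inversion.)
δ = d·√(n/2) ⇒ n = 2(δ/d)² = 2 × (2.802 / 0.5106)² = 60.20.
Round up to the next whole unit.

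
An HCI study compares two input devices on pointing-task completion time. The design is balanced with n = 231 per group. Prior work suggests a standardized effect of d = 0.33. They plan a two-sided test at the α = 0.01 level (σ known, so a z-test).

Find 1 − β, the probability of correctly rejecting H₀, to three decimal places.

Power ≈ 0.834

Noncentrality parameter: δ = d·√(n/2) = 0.33 × √(231/2) = 3.5465
Two-sided α = 0.01 → critical value z_{0.005} = 2.576.
Power = Φ(δ − 2.576) + Φ(−δ − 2.576) = Φ(0.971) + Φ(-6.122) = 0.8342 + 0.0000 = 0.8342.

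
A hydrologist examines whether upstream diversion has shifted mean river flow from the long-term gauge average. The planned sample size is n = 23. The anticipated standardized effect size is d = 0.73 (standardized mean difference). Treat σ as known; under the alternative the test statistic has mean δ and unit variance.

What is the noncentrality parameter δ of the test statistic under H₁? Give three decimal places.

δ ≈ 3.501

The noncentrality parameter scales effect size by the design's sample-size factor: δ = d·√n = 0.73 × √23 = 3.5010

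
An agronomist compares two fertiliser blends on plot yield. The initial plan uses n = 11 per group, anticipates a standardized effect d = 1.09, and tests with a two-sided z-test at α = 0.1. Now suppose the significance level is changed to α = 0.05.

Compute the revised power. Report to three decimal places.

δ = d·√(n/2) = 1.09 × √(11/2) = 2.5563 (unchanged). New critical value: z_{0.025} = 1.960.
Revised power = Φ(δ − 1.960) + Φ(−δ − 1.960) = Φ(0.596) + Φ(-4.516) = 0.7245 + 0.0000 = 0.7245.

Power ≈ 0.725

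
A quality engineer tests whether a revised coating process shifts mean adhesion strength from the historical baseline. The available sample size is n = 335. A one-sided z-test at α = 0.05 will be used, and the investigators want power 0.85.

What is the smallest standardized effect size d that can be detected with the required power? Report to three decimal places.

Required noncentrality: δ = z_{0.05} + z_{0.15} = 1.645 + 1.036 = 2.681.
δ = d·√n ⇒ d = δ/√n = 2.681/√335 = 0.1465.

d ≈ 0.146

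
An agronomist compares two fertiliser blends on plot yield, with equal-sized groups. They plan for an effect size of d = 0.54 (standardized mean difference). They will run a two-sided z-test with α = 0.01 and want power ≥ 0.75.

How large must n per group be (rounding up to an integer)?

Set Φ(δ − 2.576) = 0.75; then δ − 2.576 = Φ⁻¹(0.75) = 0.674, giving δ = 3.250.
(The Φ(−δ − z_{α/2}) term is vanishingly small for δ > 0 and is dropped in the standard sample-size formula.)
δ = d·√(n/2) ⇒ n = 2(δ/d)² = 2 × (3.250 / 0.54)² = 72.46.
Rounding up, n = 73 per group.

n = 73 per group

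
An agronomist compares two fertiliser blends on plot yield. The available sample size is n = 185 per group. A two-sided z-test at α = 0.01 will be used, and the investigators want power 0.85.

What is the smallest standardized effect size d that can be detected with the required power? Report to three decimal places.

d ≈ 0.376

Need Φ(δ − 2.576) = 0.85, so δ = 2.576 + 1.036 = 3.612.
(Lower-tail contribution to power is negligible for δ > 0.)
δ = d·√(n/2) ⇒ d = δ/√(n/2) = 3.612/√(185/2) = 0.3756.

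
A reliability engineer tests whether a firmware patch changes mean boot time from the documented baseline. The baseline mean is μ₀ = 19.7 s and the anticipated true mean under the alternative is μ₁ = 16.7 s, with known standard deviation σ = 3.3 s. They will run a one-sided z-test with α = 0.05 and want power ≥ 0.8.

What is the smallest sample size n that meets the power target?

n = 8

Standardized effect: d = |μ₁ − μ₀| / σ = |16.7 − 19.7| / 3.3 = 0.9091
Set Φ(δ − 1.645) = 0.8; then δ − 1.645 = Φ⁻¹(0.8) = 0.842, giving δ = 2.486.
δ = d·√n ⇒ n = (δ/d)² = (2.486 / 0.9091)² = 7.48.
Rounding up, n = 8.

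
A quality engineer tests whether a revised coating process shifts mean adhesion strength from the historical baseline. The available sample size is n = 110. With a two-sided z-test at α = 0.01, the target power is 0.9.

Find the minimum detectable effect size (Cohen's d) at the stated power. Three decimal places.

Need Φ(δ − 2.576) = 0.9, so δ = 2.576 + 1.282 = 3.857.
(Lower-tail contribution to power is negligible for δ > 0.)
δ = d·√n ⇒ d = δ/√n = 3.857/√110 = 0.3678.

d ≈ 0.368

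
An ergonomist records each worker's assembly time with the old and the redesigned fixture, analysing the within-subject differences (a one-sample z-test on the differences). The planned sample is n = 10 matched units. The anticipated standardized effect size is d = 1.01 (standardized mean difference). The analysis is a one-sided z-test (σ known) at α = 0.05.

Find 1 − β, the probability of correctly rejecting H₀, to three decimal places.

Noncentrality parameter: δ = d·√n = 1.01 × √10 = 3.1939
Critical value for a one-sided test at α = 0.05: z_α = 1.645.
Power = P(Z > 1.645 − δ) = Φ(1.549) = 0.9393.

Power ≈ 0.939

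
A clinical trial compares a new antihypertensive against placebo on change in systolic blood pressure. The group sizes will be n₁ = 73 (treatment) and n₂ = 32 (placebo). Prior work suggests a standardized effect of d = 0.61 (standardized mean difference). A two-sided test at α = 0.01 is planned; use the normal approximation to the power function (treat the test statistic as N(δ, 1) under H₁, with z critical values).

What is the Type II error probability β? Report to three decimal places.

Noncentrality parameter: δ = d / √(1/n₁ + 1/n₂) = 0.61 / √(1/73 + 1/32) = 2.8772
Two-sided α = 0.01 → critical value z_{0.005} = 2.576.
Power = Φ(δ − 2.576) + Φ(−δ − 2.576) = Φ(0.301) + Φ(-5.453) = 0.6184 + 0.0000 = 0.6184.
Type II error: β = 1 − power = 1 − 0.6184 = 0.3816.

β ≈ 0.382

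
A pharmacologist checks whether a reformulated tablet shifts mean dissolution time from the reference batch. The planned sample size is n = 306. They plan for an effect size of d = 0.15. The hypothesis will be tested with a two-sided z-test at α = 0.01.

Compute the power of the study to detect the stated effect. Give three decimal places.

Noncentrality parameter: δ = d·√n = 0.15 × √306 = 2.6239
Critical value for a two-sided test at α = 0.01: z_{α/2} = 2.576.
Power = Φ(δ − 2.576) + Φ(−δ − 2.576) = Φ(0.048) + Φ(-5.200) = 0.5192 + 0.0000 = 0.5192.

Power ≈ 0.519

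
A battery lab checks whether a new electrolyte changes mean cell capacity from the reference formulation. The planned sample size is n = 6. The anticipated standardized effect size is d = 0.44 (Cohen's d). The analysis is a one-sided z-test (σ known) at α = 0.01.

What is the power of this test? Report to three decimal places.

Noncentrality parameter: δ = d·√n = 0.44 × √6 = 1.0778
Critical value for a one-sided test at α = 0.01: z_α = 2.326.
Power = P(Z > 2.326 − δ) = Φ(-1.249) = 0.1059.

Power ≈ 0.106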